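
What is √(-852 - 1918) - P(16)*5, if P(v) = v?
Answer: -80 + I*√2770 ≈ -80.0 + 52.631*I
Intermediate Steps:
√(-852 - 1918) - P(16)*5 = √(-852 - 1918) - 16*5 = √(-2770) - 1*80 = I*√2770 - 80 = -80 + I*√2770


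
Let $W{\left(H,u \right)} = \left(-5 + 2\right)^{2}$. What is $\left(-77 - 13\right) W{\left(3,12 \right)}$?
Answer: $-810$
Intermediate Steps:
$W{\left(H,u \right)} = 9$ ($W{\left(H,u \right)} = \left(-3\right)^{2} = 9$)
$\left(-77 - 13\right) W{\left(3,12 \right)} = \left(-77 - 13\right) 9 = \left(-90\right) 9 = -810$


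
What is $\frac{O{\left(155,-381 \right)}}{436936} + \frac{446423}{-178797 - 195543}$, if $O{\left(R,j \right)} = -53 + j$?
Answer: $- \frac{6100648234}{5111331945} \approx -1.1936$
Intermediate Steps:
$\frac{O{\left(155,-381 \right)}}{436936} + \frac{446423}{-178797 - 195543} = \frac{-53 - 381}{436936} + \frac{446423}{-178797 - 195543} = \left(-434\right) \frac{1}{436936} + \frac{446423}{-178797 - 195543} = - \frac{217}{218468} + \frac{446423}{-374340} = - \frac{217}{218468} + 446423 \left(- \frac{1}{374340}\right) = - \frac{217}{218468} - \frac{446423}{374340} = - \frac{6100648234}{5111331945}$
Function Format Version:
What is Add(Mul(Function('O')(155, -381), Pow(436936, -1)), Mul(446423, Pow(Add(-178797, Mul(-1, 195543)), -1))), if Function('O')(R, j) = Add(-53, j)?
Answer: Rational(-6100648234, 5111331945) ≈ -1.1936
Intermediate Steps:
Add(Mul(Function('O')(155, -381), Pow(436936, -1)), Mul(446423, Pow(Add(-178797, Mul(-1, 195543)), -1))) = Add(Mul(Add(-53, -381), Pow(436936, -1)), Mul(446423, Pow(Add(-178797, Mul(-1, 195543)), -1))) = Add(Mul(-434, Rational(1, 436936)), Mul(446423, Pow(Add(-178797, -195543), -1))) = Add(Rational(-217, 218468), Mul(446423, Pow(-374340, -1))) = Add(Rational(-217, 218468), Mul(446423, Rational(-1, 374340))) = Add(Rational(-217, 218468), Rational(-446423, 374340)) = Rational(-6100648234, 5111331945)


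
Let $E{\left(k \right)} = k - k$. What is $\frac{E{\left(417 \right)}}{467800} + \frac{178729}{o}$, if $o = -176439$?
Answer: $- \frac{178729}{176439} \approx -1.013$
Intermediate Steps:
$E{\left(k \right)} = 0$
$\frac{E{\left(417 \right)}}{467800} + \frac{178729}{o} = \frac{0}{467800} + \frac{178729}{-176439} = 0 \cdot \frac{1}{467800} + 178729 \left(- \frac{1}{176439}\right) = 0 - \frac{178729}{176439} = - \frac{178729}{176439}$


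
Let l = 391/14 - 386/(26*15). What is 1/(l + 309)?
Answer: 2730/917113 ≈ 0.0029767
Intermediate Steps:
l = 73543/2730 (l = 391*(1/14) - 386/390 = 391/14 - 386*1/390 = 391/14 - 193/195 = 73543/2730 ≈ 26.939)
1/(l + 309) = 1/(73543/2730 + 309) = 1/(917113/2730) = 2730/917113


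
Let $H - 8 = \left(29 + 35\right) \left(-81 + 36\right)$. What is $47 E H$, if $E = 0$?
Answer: $0$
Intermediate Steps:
$H = -2872$ ($H = 8 + \left(29 + 35\right) \left(-81 + 36\right) = 8 + 64 \left(-45\right) = 8 - 2880 = -2872$)
$47 E H = 47 \cdot 0 \left(-2872\right) = 0 \left(-2872\right) = 0$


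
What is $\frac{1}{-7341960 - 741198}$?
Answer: $- \frac{1}{8083158} \approx -1.2371 \cdot 10^{-7}$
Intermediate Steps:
$\frac{1}{-7341960 - 741198} = \frac{1}{-8083158} = - \frac{1}{8083158}$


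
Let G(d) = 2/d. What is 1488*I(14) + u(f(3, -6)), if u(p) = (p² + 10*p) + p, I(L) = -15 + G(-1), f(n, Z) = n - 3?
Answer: -25296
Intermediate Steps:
f(n, Z) = -3 + n
I(L) = -17 (I(L) = -15 + 2/(-1) = -15 + 2*(-1) = -15 - 2 = -17)
u(p) = p² + 11*p
1488*I(14) + u(f(3, -6)) = 1488*(-17) + (-3 + 3)*(11 + (-3 + 3)) = -25296 + 0*(11 + 0) = -25296 + 0*11 = -25296 + 0 = -25296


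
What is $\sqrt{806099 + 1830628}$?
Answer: $\sqrt{2636727} \approx 1623.8$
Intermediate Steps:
$\sqrt{806099 + 1830628} = \sqrt{2636727}$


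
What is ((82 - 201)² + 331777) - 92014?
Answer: 253924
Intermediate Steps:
((82 - 201)² + 331777) - 92014 = ((-119)² + 331777) - 92014 = (14161 + 331777) - 92014 = 345938 - 92014 = 253924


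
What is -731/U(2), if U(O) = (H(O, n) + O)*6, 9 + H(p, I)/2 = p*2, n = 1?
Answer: 731/48 ≈ 15.229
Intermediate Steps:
H(p, I) = -18 + 4*p (H(p, I) = -18 + 2*(p*2) = -18 + 2*(2*p) = -18 + 4*p)
U(O) = -108 + 30*O (U(O) = ((-18 + 4*O) + O)*6 = (-18 + 5*O)*6 = -108 + 30*O)
-731/U(2) = -731/(-108 + 30*2) = -731/(-108 + 60) = -731/(-48) = -731*(-1/48) = 731/48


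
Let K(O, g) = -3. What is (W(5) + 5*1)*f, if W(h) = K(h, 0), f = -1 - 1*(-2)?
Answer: 2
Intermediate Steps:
f = 1 (f = -1 + 2 = 1)
W(h) = -3
(W(5) + 5*1)*f = (-3 + 5*1)*1 = (-3 + 5)*1 = 2*1 = 2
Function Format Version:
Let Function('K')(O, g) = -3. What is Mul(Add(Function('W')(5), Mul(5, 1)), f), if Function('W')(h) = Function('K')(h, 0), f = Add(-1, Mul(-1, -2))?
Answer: 2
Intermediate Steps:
f = 1 (f = Add(-1, 2) = 1)
Function('W')(h) = -3
Mul(Add(Function('W')(5), Mul(5, 1)), f) = Mul(Add(-3, Mul(5, 1)), 1) = Mul(Add(-3, 5), 1) = Mul(2, 1) = 2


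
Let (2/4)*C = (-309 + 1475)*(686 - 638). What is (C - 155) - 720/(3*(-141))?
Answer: 5253787/47 ≈ 1.1178e+5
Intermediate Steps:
C = 111936 (C = 2*((-309 + 1475)*(686 - 638)) = 2*(1166*48) = 2*55968 = 111936)
(C - 155) - 720/(3*(-141)) = (111936 - 155) - 720/(3*(-141)) = 111781 - 720/(-423) = 111781 - 720*(-1/423) = 111781 + 80/47 = 5253787/47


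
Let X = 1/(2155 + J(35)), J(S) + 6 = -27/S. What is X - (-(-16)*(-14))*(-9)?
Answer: -151578973/75188 ≈ -2016.0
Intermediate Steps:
J(S) = -6 - 27/S
X = 35/75188 (X = 1/(2155 + (-6 - 27/35)) = 1/(2155 - 237/35) = 1/(75188/35) = 35/75188 ≈ 0.00046550)
X - (-(-16)*(-14))*(-9) = 35/75188 - (-(-16)*(-14))*(-9) = 35/75188 - (-16*14)*(-9) = 35/75188 - (-224)*(-9) = 35/75188 - 1*2016 = 35/75188 - 2016 = -151578973/75188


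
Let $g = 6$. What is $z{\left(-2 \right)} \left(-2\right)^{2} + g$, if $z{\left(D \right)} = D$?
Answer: $-2$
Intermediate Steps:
$z{\left(-2 \right)} \left(-2\right)^{2} + g = - 2 \left(-2\right)^{2} + 6 = \left(-2\right) 4 + 6 = -8 + 6 = -2$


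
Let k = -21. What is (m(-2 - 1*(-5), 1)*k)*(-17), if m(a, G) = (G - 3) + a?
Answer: 357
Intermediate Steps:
m(a, G) = -3 + G + a (m(a, G) = (-3 + G) + a = -3 + G + a)
(m(-2 - 1*(-5), 1)*k)*(-17) = ((-3 + 1 + (-2 - 1*(-5)))*(-21))*(-17) = ((-3 + 1 + (-2 + 5))*(-21))*(-17) = ((-3 + 1 + 3)*(-21))*(-17) = (1*(-21))*(-17) = -21*(-17) = 357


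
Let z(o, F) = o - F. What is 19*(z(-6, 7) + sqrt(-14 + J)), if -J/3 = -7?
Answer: -247 + 19*sqrt(7) ≈ -196.73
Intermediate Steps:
J = 21 (J = -3*(-7) = 21)
19*(z(-6, 7) + sqrt(-14 + J)) = 19*((-6 - 1*7) + sqrt(-14 + 21)) = 19*((-6 - 7) + sqrt(7)) = 19*(-13 + sqrt(7)) = -247 + 19*sqrt(7)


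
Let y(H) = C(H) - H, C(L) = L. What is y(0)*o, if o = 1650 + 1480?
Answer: 0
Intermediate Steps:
y(H) = 0 (y(H) = H - H = 0)
o = 3130
y(0)*o = 0*3130 = 0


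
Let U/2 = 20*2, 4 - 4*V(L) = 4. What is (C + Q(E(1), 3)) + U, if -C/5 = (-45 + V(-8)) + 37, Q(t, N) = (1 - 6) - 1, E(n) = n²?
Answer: 114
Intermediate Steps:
V(L) = 0 (V(L) = 1 - ¼*4 = 1 - 1 = 0)
Q(t, N) = -6 (Q(t, N) = -5 - 1 = -6)
U = 80 (U = 2*(20*2) = 2*40 = 80)
C = 40 (C = -5*((-45 + 0) + 37) = -5*(-45 + 37) = -5*(-8) = 40)
(C + Q(E(1), 3)) + U = (40 - 6) + 80 = 34 + 80 = 114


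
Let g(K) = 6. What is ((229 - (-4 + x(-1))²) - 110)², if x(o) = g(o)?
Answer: 13225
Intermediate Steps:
x(o) = 6
((229 - (-4 + x(-1))²) - 110)² = ((229 - (-4 + 6)²) - 110)² = ((229 - 1*2²) - 110)² = ((229 - 1*4) - 110)² = ((229 - 4) - 110)² = (225 - 110)² = 115² = 13225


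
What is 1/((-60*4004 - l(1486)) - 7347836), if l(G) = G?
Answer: -1/7589562 ≈ -1.3176e-7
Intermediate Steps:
1/((-60*4004 - l(1486)) - 7347836) = 1/((-60*4004 - 1*1486) - 7347836) = 1/((-240240 - 1486) - 7347836) = 1/(-241726 - 7347836) = 1/(-7589562) = -1/7589562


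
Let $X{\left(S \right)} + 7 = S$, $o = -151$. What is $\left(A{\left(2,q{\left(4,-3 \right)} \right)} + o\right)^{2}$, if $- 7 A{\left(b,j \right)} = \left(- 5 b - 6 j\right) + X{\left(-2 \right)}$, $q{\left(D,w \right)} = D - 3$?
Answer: $\frac{1065024}{49} \approx 21735.0$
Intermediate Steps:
$X{\left(S \right)} = -7 + S$
$q{\left(D,w \right)} = -3 + D$ ($q{\left(D,w \right)} = D - 3 = -3 + D$)
$A{\left(b,j \right)} = \frac{9}{7} + \frac{5 b}{7} + \frac{6 j}{7}$ ($A{\left(b,j \right)} = - \frac{\left(- 5 b - 6 j\right) - 9}{7} = - \frac{\left(- 6 j - 5 b\right) - 9}{7} = - \frac{-9 - 6 j - 5 b}{7} = \frac{9}{7} + \frac{5 b}{7} + \frac{6 j}{7}$)
$\left(A{\left(2,q{\left(4,-3 \right)} \right)} + o\right)^{2} = \left(\left(\frac{9}{7} + \frac{5}{7} \cdot 2 + \frac{6 \left(-3 + 4\right)}{7}\right) - 151\right)^{2} = \left(\left(\frac{9}{7} + \frac{10}{7} + \frac{6}{7} \cdot 1\right) - 151\right)^{2} = \left(\left(\frac{9}{7} + \frac{10}{7} + \frac{6}{7}\right) - 151\right)^{2} = \left(\frac{25}{7} - 151\right)^{2} = \left(- \frac{1032}{7}\right)^{2} = \frac{1065024}{49}$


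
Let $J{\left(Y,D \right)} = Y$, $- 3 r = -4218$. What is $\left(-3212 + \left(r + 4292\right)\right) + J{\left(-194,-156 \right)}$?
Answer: $2292$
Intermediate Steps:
$r = 1406$ ($r = \left(- \frac{1}{3}\right) \left(-4218\right) = 1406$)
$\left(-3212 + \left(r + 4292\right)\right) + J{\left(-194,-156 \right)} = \left(-3212 + \left(1406 + 4292\right)\right) - 194 = \left(-3212 + 5698\right) - 194 = 2486 - 194 = 2292$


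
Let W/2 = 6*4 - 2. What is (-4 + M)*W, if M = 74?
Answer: 3080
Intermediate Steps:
W = 44 (W = 2*(6*4 - 2) = 2*(24 - 2) = 2*22 = 44)
(-4 + M)*W = (-4 + 74)*44 = 70*44 = 3080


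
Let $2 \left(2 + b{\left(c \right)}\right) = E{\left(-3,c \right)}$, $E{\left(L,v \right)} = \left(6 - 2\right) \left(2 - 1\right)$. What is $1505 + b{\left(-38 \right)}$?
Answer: $1505$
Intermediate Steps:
$E{\left(L,v \right)} = 4$ ($E{\left(L,v \right)} = 4 \cdot 1 = 4$)
$b{\left(c \right)} = 0$ ($b{\left(c \right)} = -2 + \frac{1}{2} \cdot 4 = -2 + 2 = 0$)
$1505 + b{\left(-38 \right)} = 1505 + 0 = 1505$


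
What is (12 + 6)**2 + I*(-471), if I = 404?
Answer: -189960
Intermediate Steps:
(12 + 6)**2 + I*(-471) = (12 + 6)**2 + 404*(-471) = 18**2 - 190284 = 324 - 190284 = -189960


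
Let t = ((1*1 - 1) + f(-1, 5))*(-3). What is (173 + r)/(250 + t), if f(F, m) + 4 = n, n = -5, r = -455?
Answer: -282/277 ≈ -1.0181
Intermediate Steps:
f(F, m) = -9 (f(F, m) = -4 - 5 = -9)
t = 27 (t = ((1*1 - 1) - 9)*(-3) = ((1 - 1) - 9)*(-3) = (0 - 9)*(-3) = -9*(-3) = 27)
(173 + r)/(250 + t) = (173 - 455)/(250 + 27) = -282/277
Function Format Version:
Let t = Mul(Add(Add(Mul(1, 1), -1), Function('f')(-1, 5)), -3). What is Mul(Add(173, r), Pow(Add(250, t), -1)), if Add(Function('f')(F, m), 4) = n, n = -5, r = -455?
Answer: Rational(-282, 277) ≈ -1.0181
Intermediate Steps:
Function('f')(F, m) = -9 (Function('f')(F, m) = Add(-4, -5) = -9)
t = 27 (t = Mul(Add(Add(Mul(1, 1), -1), -9), -3) = Mul(Add(Add(1, -1), -9), -3) = Mul(Add(0, -9), -3) = Mul(-9, -3) = 27)
Mul(Add(173, r), Pow(Add(250, t), -1)) = Mul(Add(173, -455), Pow(Add(250, 27), -1)) = Mul(-282, Pow(277, -1)) = Mul(-282, Rational(1, 277)) = Rational(-282, 277)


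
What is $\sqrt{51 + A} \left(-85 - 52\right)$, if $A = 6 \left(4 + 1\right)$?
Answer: $-1233$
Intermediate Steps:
$A = 30$ ($A = 6 \cdot 5 = 30$)
$\sqrt{51 + A} \left(-85 - 52\right) = \sqrt{51 + 30} \left(-85 - 52\right) = \sqrt{81} \left(-137\right) = 9 \left(-137\right) = -1233$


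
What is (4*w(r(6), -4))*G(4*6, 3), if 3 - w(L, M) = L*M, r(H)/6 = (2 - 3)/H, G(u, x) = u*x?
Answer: -288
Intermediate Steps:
r(H) = -6/H (r(H) = 6*((2 - 3)/H) = 6*(-1/H) = -6/H)
w(L, M) = 3 - L*M
(4*w(r(6), -4))*G(4*6, 3) = (4*(3 - 1*(-6/6)*(-4)))*((4*6)*3) = (4*(3 - 1*(-6*⅙)*(-4)))*(24*3) = (4*(3 - 1*(-1)*(-4)))*72 = (4*(3 - 4))*72 = (4*(-1))*72 = -4*72 = -288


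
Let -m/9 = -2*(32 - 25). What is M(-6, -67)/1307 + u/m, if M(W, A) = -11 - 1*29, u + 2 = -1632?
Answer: -1070339/82341 ≈ -12.999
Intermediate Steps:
u = -1634 (u = -2 - 1632 = -1634)
m = 126 (m = -(-18)*(32 - 25) = -(-18)*7 = -9*(-14) = 126)
M(W, A) = -40 (M(W, A) = -11 - 29 = -40)
M(-6, -67)/1307 + u/m = -40/1307 - 1634/126 = -40*1/1307 - 1634*1/126 = -40/1307 - 817/63 = -1070339/82341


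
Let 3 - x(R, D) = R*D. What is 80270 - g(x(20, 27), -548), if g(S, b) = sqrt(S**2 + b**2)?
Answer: 80270 - sqrt(588673) ≈ 79503.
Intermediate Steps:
x(R, D) = 3 - D*R (x(R, D) = 3 - R*D = 3 - D*R)
80270 - g(x(20, 27), -548) = 80270 - sqrt((3 - 1*27*20)**2 + (-548)**2) = 80270 - sqrt((3 - 540)**2 + 300304) = 80270 - sqrt((-537)**2 + 300304) = 80270 - sqrt(288369 + 300304) = 80270 - sqrt(588673)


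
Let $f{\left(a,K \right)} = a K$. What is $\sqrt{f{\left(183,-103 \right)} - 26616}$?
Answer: $i \sqrt{45465} \approx 213.23 i$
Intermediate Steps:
$f{\left(a,K \right)} = K a$
$\sqrt{f{\left(183,-103 \right)} - 26616} = \sqrt{\left(-103\right) 183 - 26616} = \sqrt{-18849 - 26616} = \sqrt{-45465} = i \sqrt{45465}$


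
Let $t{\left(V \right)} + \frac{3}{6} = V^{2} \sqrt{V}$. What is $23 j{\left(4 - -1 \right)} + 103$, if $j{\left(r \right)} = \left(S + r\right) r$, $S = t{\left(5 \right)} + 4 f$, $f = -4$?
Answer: $- \frac{2439}{2} + 2875 \sqrt{5} \approx 5209.2$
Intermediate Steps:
$t{\left(V \right)} = - \frac{1}{2} + V^{\frac{5}{2}}$ ($t{\left(V \right)} = - \frac{1}{2} + V^{2} \sqrt{V} = - \frac{1}{2} + V^{\frac{5}{2}}$)
$S = - \frac{33}{2} + 25 \sqrt{5}$ ($S = \left(- \frac{1}{2} + 5^{\frac{5}{2}}\right) + 4 \left(-4\right) = \left(- \frac{1}{2} + 25 \sqrt{5}\right) - 16 = - \frac{33}{2} + 25 \sqrt{5} \approx 39.402$)
$j{\left(r \right)} = r \left(- \frac{33}{2} + r + 25 \sqrt{5}\right)$ ($j{\left(r \right)} = \left(\left(- \frac{33}{2} + 25 \sqrt{5}\right) + r\right) r = \left(- \frac{33}{2} + r + 25 \sqrt{5}\right) r = r \left(- \frac{33}{2} + r + 25 \sqrt{5}\right)$)
$23 j{\left(4 - -1 \right)} + 103 = 23 \frac{\left(4 - -1\right) \left(-33 + 2 \left(4 - -1\right) + 50 \sqrt{5}\right)}{2} + 103 = 23 \frac{\left(4 + 1\right) \left(-33 + 2 \left(4 + 1\right) + 50 \sqrt{5}\right)}{2} + 103 = 23 \cdot \frac{1}{2} \cdot 5 \left(-33 + 2 \cdot 5 + 50 \sqrt{5}\right) + 103 = 23 \cdot \frac{1}{2} \cdot 5 \left(-33 + 10 + 50 \sqrt{5}\right) + 103 = 23 \cdot \frac{1}{2} \cdot 5 \left(-23 + 50 \sqrt{5}\right) + 103 = 23 \left(- \frac{115}{2} + 125 \sqrt{5}\right) + 103 = \left(- \frac{2645}{2} + 2875 \sqrt{5}\right) + 103 = - \frac{2439}{2} + 2875 \sqrt{5}$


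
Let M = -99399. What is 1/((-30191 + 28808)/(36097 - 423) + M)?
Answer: -35674/3545961309 ≈ -1.0060e-5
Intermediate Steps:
1/((-30191 + 28808)/(36097 - 423) + M) = 1/((-30191 + 28808)/(36097 - 423) - 99399) = 1/(-1383/35674 - 99399) = 1/(-3545961309/35674) = -35674/3545961309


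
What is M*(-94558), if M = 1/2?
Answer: -47279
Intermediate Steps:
M = ½ (M = 1*(½) = ½ ≈ 0.50000)
M*(-94558) = (½)*(-94558) = -47279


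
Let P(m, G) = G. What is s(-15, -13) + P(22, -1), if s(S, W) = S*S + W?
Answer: 211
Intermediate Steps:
s(S, W) = W + S² (s(S, W) = S² + W = W + S²)
s(-15, -13) + P(22, -1) = (-13 + (-15)²) - 1 = (-13 + 225) - 1 = 212 - 1 = 211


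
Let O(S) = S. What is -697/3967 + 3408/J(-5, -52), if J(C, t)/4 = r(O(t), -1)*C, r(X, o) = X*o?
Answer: -890276/257855 ≈ -3.4526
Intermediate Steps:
J(C, t) = -4*C*t (J(C, t) = 4*((t*(-1))*C) = 4*((-t)*C) = 4*(-C*t) = -4*C*t)
-697/3967 + 3408/J(-5, -52) = -697/3967 + 3408/((-4*(-5)*(-52))) = -697*1/3967 + 3408/(-1040) = -697/3967 + 3408*(-1/1040) = -697/3967 - 213/65 = -890276/257855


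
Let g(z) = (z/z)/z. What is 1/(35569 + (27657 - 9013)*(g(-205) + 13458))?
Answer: 205/51444018161 ≈ 3.9849e-9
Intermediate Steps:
g(z) = 1/z
1/(35569 + (27657 - 9013)*(g(-205) + 13458)) = 1/(35569 + (27657 - 9013)*(1/(-205) + 13458)) = 1/(35569 + 18644*(-1/205 + 13458)) = 1/(35569 + 18644*(2758889/205)) = 1/(35569 + 51436726516/205) = 1/(51444018161/205) = 205/51444018161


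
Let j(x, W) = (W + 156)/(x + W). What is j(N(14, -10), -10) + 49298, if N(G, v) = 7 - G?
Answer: 837920/17 ≈ 49289.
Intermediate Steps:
j(x, W) = (156 + W)/(W + x)
j(N(14, -10), -10) + 49298 = (156 - 10)/(-10 + (7 - 1*14)) + 49298 = 146/(-10 + (7 - 14)) + 49298 = 146/(-10 - 7) + 49298 = 146/(-17) + 49298 = -1/17*146 + 49298 = -146/17 + 49298 = 837920/17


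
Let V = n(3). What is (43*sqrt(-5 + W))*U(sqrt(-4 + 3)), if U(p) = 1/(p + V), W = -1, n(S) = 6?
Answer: 43*I*sqrt(6)*(6 - I)/37 ≈ 2.8467 + 17.08*I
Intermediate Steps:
V = 6
U(p) = 1/(6 + p) (U(p) = 1/(p + 6) = 1/(6 + p))
(43*sqrt(-5 + W))*U(sqrt(-4 + 3)) = (43*sqrt(-5 - 1))/(6 + sqrt(-4 + 3)) = (43*sqrt(-6))/(6 + sqrt(-1)) = (43*(I*sqrt(6)))/(6 + I) = (43*I*sqrt(6))*((6 - I)/37) = 43*I*sqrt(6)*(6 - I)/37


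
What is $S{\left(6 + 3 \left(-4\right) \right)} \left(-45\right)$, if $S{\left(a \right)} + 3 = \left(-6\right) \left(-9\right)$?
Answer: $-2295$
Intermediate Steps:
$S{\left(a \right)} = 51$ ($S{\left(a \right)} = -3 - -54 = -3 + 54 = 51$)
$S{\left(6 + 3 \left(-4\right) \right)} \left(-45\right) = 51 \left(-45\right) = -2295$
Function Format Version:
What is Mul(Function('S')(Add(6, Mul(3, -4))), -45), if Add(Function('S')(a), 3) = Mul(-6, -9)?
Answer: -2295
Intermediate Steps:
Function('S')(a) = 51 (Function('S')(a) = Add(-3, Mul(-6, -9)) = Add(-3, 54) = 51)
Mul(Function('S')(Add(6, Mul(3, -4))), -45) = Mul(51, -45) = -2295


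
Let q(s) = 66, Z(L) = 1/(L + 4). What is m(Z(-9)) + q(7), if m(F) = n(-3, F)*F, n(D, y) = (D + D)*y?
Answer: 1644/25 ≈ 65.760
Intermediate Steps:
n(D, y) = 2*D*y (n(D, y) = (2*D)*y = 2*D*y)
Z(L) = 1/(4 + L)
m(F) = -6*F² (m(F) = (2*(-3)*F)*F = (-6*F)*F = -6*F²)
m(Z(-9)) + q(7) = -6/(4 - 9)² + 66 = -6*(1/(-5))² + 66 = -6*(-⅕)² + 66 = -6*1/25 + 66 = -6/25 + 66 = 1644/25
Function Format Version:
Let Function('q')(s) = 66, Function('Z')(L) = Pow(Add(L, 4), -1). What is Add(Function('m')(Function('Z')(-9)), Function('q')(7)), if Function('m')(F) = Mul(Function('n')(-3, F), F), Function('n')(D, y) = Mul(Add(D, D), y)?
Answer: Rational(1644, 25) ≈ 65.760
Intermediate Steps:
Function('n')(D, y) = Mul(2, D, y) (Function('n')(D, y) = Mul(Mul(2, D), y) = Mul(2, D, y))
Function('Z')(L) = Pow(Add(4, L), -1)
Function('m')(F) = Mul(-6, Pow(F, 2)) (Function('m')(F) = Mul(Mul(2, -3, F), F) = Mul(Mul(-6, F), F) = Mul(-6, Pow(F, 2)))
Add(Function('m')(Function('Z')(-9)), Function('q')(7)) = Add(Mul(-6, Pow(Pow(Add(4, -9), -1), 2)), 66) = Add(Mul(-6, Pow(Pow(-5, -1), 2)), 66) = Add(Mul(-6, Pow(Rational(-1, 5), 2)), 66) = Add(Mul(-6, Rational(1, 25)), 66) = Add(Rational(-6, 25), 66) = Rational(1644, 25)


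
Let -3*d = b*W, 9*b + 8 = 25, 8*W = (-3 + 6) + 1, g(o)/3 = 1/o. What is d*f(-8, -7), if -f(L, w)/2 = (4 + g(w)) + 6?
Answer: 1139/189 ≈ 6.0265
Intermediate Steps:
g(o) = 3/o
W = 1/2 (W = ((-3 + 6) + 1)/8 = (3 + 1)/8 = (1/8)*4 = 1/2 ≈ 0.50000)
b = 17/9 (b = -8/9 + (1/9)*25 = -8/9 + 25/9 = 17/9 ≈ 1.8889)
f(L, w) = -20 - 6/w (f(L, w) = -2*((4 + 3/w) + 6) = -2*(10 + 3/w) = -20 - 6/w)
d = -17/54 (d = -17/(27*2) = -1/3*17/18 = -17/54 ≈ -0.31481)
d*f(-8, -7) = -17*(-20 - 6/(-7))/54 = -17*(-20 - 6*(-1/7))/54 = -17*(-20 + 6/7)/54 = -17/54*(-134/7) = 1139/189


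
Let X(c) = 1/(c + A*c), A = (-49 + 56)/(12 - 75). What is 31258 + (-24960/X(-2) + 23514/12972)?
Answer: 490556585/6486 ≈ 75633.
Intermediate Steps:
A = -⅑ (A = 7/(-63) = 7*(-1/63) = -⅑ ≈ -0.11111)
X(c) = 9/(8*c) (X(c) = 1/(c - c/9) = 1/(8*c/9) = 9/(8*c))
31258 + (-24960/X(-2) + 23514/12972) = 31258 + (-24960/((9/8)/(-2)) + 23514/12972) = 31258 + (-24960/((9/8)*(-½)) + 23514*(1/12972)) = 31258 + (-24960/(-9/16) + 3919/2162) = 31258 + (-24960*(-16/9) + 3919/2162) = 31258 + (133120/3 + 3919/2162) = 31258 + 287817197/6486 = 490556585/6486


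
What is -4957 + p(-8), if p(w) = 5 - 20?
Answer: -4972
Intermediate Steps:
p(w) = -15
-4957 + p(-8) = -4957 - 15 = -4972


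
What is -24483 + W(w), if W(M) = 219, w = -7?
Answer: -24264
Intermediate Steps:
-24483 + W(w) = -24483 + 219 = -24264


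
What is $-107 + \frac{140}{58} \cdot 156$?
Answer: $\frac{7817}{29} \approx 269.55$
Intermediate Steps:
$-107 + \frac{140}{58} \cdot 156 = -107 + 140 \cdot \frac{1}{58} \cdot 156 = -107 + \frac{70}{29} \cdot 156 = -107 + \frac{10920}{29} = \frac{7817}{29}$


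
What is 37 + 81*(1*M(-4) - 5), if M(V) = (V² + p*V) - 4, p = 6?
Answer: -1340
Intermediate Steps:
M(V) = -4 + V² + 6*V (M(V) = (V² + 6*V) - 4 = -4 + V² + 6*V)
37 + 81*(1*M(-4) - 5) = 37 + 81*(1*(-4 + (-4)² + 6*(-4)) - 5) = 37 + 81*(1*(-4 + 16 - 24) - 5) = 37 + 81*(1*(-12) - 5) = 37 + 81*(-12 - 5) = 37 + 81*(-17) = 37 - 1377 = -1340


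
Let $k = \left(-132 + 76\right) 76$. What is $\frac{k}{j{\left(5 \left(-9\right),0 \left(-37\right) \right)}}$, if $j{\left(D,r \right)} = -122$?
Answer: $\frac{2128}{61} \approx 34.885$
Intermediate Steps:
$k = -4256$ ($k = \left(-56\right) 76 = -4256$)
$\frac{k}{j{\left(5 \left(-9\right),0 \left(-37\right) \right)}} = - \frac{4256}{-122} = \left(-4256\right) \left(- \frac{1}{122}\right) = \frac{2128}{61}$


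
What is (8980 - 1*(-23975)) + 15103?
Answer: 48058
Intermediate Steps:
(8980 - 1*(-23975)) + 15103 = (8980 + 23975) + 15103 = 32955 + 15103 = 48058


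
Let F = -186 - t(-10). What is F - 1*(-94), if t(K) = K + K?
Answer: -72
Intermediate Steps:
t(K) = 2*K
F = -166 (F = -186 - 2*(-10) = -186 - 1*(-20) = -186 + 20 = -166)
F - 1*(-94) = -166 - 1*(-94) = -166 + 94 = -72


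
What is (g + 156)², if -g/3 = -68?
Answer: 129600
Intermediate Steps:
g = 204 (g = -3*(-68) = 204)
(g + 156)² = (204 + 156)² = 360² = 129600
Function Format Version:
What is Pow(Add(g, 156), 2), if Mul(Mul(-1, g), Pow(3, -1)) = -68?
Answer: 129600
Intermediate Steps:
g = 204 (g = Mul(-3, -68) = 204)
Pow(Add(g, 156), 2) = Pow(Add(204, 156), 2) = Pow(360, 2) = 129600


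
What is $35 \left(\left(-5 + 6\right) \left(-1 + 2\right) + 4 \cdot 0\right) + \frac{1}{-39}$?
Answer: $\frac{1364}{39} \approx 34.974$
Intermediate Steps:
$35 \left(\left(-5 + 6\right) \left(-1 + 2\right) + 4 \cdot 0\right) + \frac{1}{-39} = 35 \left(1 \cdot 1 + 0\right) - \frac{1}{39} = 35 \left(1 + 0\right) - \frac{1}{39} = 35 \cdot 1 - \frac{1}{39} = 35 - \frac{1}{39} = \frac{1364}{39}$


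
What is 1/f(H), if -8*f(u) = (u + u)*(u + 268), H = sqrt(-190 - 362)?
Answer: sqrt(138)/(138*(sqrt(138) - 134*I)) ≈ 5.5267e-5 + 0.00063042*I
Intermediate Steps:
H = 2*I*sqrt(138) (H = sqrt(-552) = 2*I*sqrt(138) ≈ 23.495*I)
f(u) = -u*(268 + u)/4 (f(u) = -(u + u)*(u + 268)/8 = -2*u*(268 + u)/8 = -u*(268 + u)/4)
1/f(H) = 1/(-2*I*sqrt(138)*(268 + 2*I*sqrt(138))/4) = 1/(-I*sqrt(138)*(268 + 2*I*sqrt(138))/2) = I*sqrt(138)/(69*(268 + 2*I*sqrt(138)))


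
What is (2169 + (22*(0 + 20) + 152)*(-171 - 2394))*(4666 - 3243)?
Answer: -2157710553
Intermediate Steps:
(2169 + (22*(0 + 20) + 152)*(-171 - 2394))*(4666 - 3243) = (2169 + (22*20 + 152)*(-2565))*1423 = (2169 + (440 + 152)*(-2565))*1423 = (2169 + 592*(-2565))*1423 = (2169 - 1518480)*1423 = -1516311*1423 = -2157710553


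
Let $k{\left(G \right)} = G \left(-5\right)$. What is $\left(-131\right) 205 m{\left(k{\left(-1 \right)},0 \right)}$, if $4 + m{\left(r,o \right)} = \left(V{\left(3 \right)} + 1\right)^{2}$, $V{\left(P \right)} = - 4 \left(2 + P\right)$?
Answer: $-9587235$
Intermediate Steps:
$k{\left(G \right)} = - 5 G$
$V{\left(P \right)} = -8 - 4 P$
$m{\left(r,o \right)} = 357$ ($m{\left(r,o \right)} = -4 + \left(\left(-8 - 12\right) + 1\right)^{2} = -4 + \left(-20 + 1\right)^{2} = -4 + \left(-19\right)^{2} = -4 + 361 = 357$)
$\left(-131\right) 205 m{\left(k{\left(-1 \right)},0 \right)} = \left(-131\right) 205 \cdot 357 = \left(-26855\right) 357 = -9587235$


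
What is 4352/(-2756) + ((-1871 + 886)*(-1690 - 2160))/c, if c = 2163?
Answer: 372929558/212901 ≈ 1751.7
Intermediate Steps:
4352/(-2756) + ((-1871 + 886)*(-1690 - 2160))/c = 4352/(-2756) + ((-1871 + 886)*(-1690 - 2160))/2163 = 4352*(-1/2756) - 985*(-3850)*(1/2163) = -1088/689 + 3792250*(1/2163) = -1088/689 + 541750/309 = 372929558/212901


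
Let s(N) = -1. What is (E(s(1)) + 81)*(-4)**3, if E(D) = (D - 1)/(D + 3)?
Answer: -5120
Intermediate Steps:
E(D) = (-1 + D)/(3 + D)
(E(s(1)) + 81)*(-4)**3 = ((-1 - 1)/(3 - 1) + 81)*(-4)**3 = (-2/2 + 81)*(-64) = ((1/2)*(-2) + 81)*(-64) = (-1 + 81)*(-64) = 80*(-64) = -5120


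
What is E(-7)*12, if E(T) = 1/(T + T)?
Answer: -6/7 ≈ -0.85714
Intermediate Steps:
E(T) = 1/(2*T)
E(-7)*12 = ((½)/(-7))*12 = ((½)*(-⅐))*12 = -1/14*12 = -6/7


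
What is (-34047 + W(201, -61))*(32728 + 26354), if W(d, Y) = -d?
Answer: -2023440336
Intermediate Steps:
(-34047 + W(201, -61))*(32728 + 26354) = (-34047 - 1*201)*(32728 + 26354) = (-34047 - 201)*59082 = -34248*59082 = -2023440336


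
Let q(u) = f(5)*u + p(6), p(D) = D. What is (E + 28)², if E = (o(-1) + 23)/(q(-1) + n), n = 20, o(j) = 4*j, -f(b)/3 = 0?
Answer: 558009/676 ≈ 825.46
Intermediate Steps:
f(b) = 0 (f(b) = -3*0 = 0)
q(u) = 6 (q(u) = 0*u + 6 = 0 + 6 = 6)
E = 19/26 (E = (4*(-1) + 23)/(6 + 20) = (-4 + 23)/26 = 19*(1/26) = 19/26 ≈ 0.73077)
(E + 28)² = (19/26 + 28)² = (747/26)² = 558009/676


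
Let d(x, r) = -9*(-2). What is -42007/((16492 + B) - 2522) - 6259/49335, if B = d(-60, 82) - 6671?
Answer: -64188256/10938915 ≈ -5.8679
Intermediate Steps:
d(x, r) = 18
B = -6653 (B = 18 - 6671 = -6653)
-42007/((16492 + B) - 2522) - 6259/49335 = -42007/((16492 - 6653) - 2522) - 6259/49335 = -42007/(9839 - 2522) - 6259*1/49335 = -42007/7317 - 569/4485 = -64188256/10938915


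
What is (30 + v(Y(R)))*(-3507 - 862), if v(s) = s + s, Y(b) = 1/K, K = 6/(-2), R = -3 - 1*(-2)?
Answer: -384472/3 ≈ -1.2816e+5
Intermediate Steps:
R = -1 (R = -3 + 2 = -1)
K = -3 (K = 6*(-1/2) = -3)
Y(b) = -1/3 (Y(b) = 1/(-3) = -1/3)
v(s) = 2*s
(30 + v(Y(R)))*(-3507 - 862) = (30 + 2*(-1/3))*(-3507 - 862) = (30 - 2/3)*(-4369) = (88/3)*(-4369) = -384472/3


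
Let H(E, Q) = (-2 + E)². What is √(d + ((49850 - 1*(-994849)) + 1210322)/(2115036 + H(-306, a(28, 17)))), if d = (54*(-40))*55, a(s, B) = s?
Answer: I*√118402773105529/31570 ≈ 344.67*I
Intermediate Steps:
d = -118800 (d = -2160*55 = -118800)
√(d + ((49850 - 1*(-994849)) + 1210322)/(2115036 + H(-306, a(28, 17)))) = √(-118800 + ((49850 - 1*(-994849)) + 1210322)/(2115036 + (-2 - 306)²)) = √(-118800 + ((49850 + 994849) + 1210322)/(2115036 + (-308)²)) = √(-118800 + (1044699 + 1210322)/(2115036 + 94864)) = √(-118800 + 2255021/2209900) = √(-262533864979/2209900) = I*√118402773105529/31570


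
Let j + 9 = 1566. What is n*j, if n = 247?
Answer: 384579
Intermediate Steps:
j = 1557 (j = -9 + 1566 = 1557)
n*j = 247*1557 = 384579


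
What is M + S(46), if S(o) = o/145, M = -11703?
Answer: -1696889/145 ≈ -11703.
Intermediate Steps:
S(o) = o/145 (S(o) = o*(1/145) = o/145)
M + S(46) = -11703 + (1/145)*46 = -11703 + 46/145 = -1696889/145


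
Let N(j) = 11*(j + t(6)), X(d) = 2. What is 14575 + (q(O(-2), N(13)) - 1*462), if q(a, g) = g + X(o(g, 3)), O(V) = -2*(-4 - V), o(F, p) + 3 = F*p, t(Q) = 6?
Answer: 14324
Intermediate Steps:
o(F, p) = -3 + F*p
N(j) = 66 + 11*j (N(j) = 11*(j + 6) = 11*(6 + j) = 66 + 11*j)
O(V) = 8 + 2*V
q(a, g) = 2 + g (q(a, g) = g + 2 = 2 + g)
14575 + (q(O(-2), N(13)) - 1*462) = 14575 + ((2 + (66 + 11*13)) - 1*462) = 14575 + ((2 + (66 + 143)) - 462) = 14575 + ((2 + 209) - 462) = 14575 + (211 - 462) = 14575 - 251 = 14324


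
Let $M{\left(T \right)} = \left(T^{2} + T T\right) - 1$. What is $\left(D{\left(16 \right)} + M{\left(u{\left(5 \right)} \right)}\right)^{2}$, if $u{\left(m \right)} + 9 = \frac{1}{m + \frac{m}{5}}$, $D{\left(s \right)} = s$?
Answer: $\frac{9480241}{324} \approx 29260.0$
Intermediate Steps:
$u{\left(m \right)} = -9 + \frac{5}{6 m}$ ($u{\left(m \right)} = -9 + \frac{1}{m + \frac{m}{5}} = -9 + \frac{1}{\frac{6}{5} m} = -9 + \frac{5}{6 m}$)
$M{\left(T \right)} = -1 + 2 T^{2}$ ($M{\left(T \right)} = \left(T^{2} + T^{2}\right) - 1 = 2 T^{2} - 1 = -1 + 2 T^{2}$)
$\left(D{\left(16 \right)} + M{\left(u{\left(5 \right)} \right)}\right)^{2} = \left(16 - \left(1 - 2 \left(-9 + \frac{5}{6 \cdot 5}\right)^{2}\right)\right)^{2} = \left(16 - \left(1 - 2 \left(-9 + \frac{5}{6} \cdot \frac{1}{5}\right)^{2}\right)\right)^{2} = \left(16 - \left(1 - 2 \left(-9 + \frac{1}{6}\right)^{2}\right)\right)^{2} = \left(16 - \left(1 - 2 \left(- \frac{53}{6}\right)^{2}\right)\right)^{2} = \left(16 + \left(-1 + 2 \cdot \frac{2809}{36}\right)\right)^{2} = \left(16 + \left(-1 + \frac{2809}{18}\right)\right)^{2} = \left(16 + \frac{2791}{18}\right)^{2} = \left(\frac{3079}{18}\right)^{2} = \frac{9480241}{324}$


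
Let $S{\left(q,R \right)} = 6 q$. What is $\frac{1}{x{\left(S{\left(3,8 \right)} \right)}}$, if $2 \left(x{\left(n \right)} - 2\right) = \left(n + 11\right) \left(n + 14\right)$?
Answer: $\frac{1}{466} \approx 0.0021459$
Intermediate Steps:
$x{\left(n \right)} = 2 + \frac{\left(11 + n\right) \left(14 + n\right)}{2}$ ($x{\left(n \right)} = 2 + \frac{\left(n + 11\right) \left(n + 14\right)}{2} = 2 + \frac{\left(11 + n\right) \left(14 + n\right)}{2}$)
$\frac{1}{x{\left(S{\left(3,8 \right)} \right)}} = \frac{1}{79 + \frac{\left(6 \cdot 3\right)^{2}}{2} + \frac{25 \cdot 6 \cdot 3}{2}} = \frac{1}{79 + \frac{18^{2}}{2} + \frac{25}{2} \cdot 18} = \frac{1}{79 + \frac{1}{2} \cdot 324 + 225} = \frac{1}{79 + 162 + 225} = \frac{1}{466}$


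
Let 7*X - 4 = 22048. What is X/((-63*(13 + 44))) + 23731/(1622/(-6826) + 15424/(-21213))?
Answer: -43190014791283903/1755715257135 ≈ -24600.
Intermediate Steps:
X = 22052/7 (X = 4/7 + (1/7)*22048 = 4/7 + 22048/7 = 22052/7 ≈ 3150.3)
X/((-63*(13 + 44))) + 23731/(1622/(-6826) + 15424/(-21213)) = 22052/(7*((-63*(13 + 44)))) + 23731/(1622/(-6826) + 15424/(-21213)) = 22052/(7*((-63*57))) + 23731/(1622*(-1/6826) + 15424*(-1/21213)) = (22052/7)/(-3591) + 23731/(-811/3413 - 15424/21213) = (22052/7)*(-1/3591) + 23731/(-69845855/72399969) = -22052/25137 + 23731*(-72399969/69845855) = -22052/25137 - 1718123664339/69845855 = -43190014791283903/1755715257135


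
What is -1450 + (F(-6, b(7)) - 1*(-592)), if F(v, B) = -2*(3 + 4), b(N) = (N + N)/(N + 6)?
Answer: -872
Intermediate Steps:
b(N) = 2*N/(6 + N) (b(N) = (2*N)/(6 + N) = 2*N/(6 + N))
F(v, B) = -14 (F(v, B) = -2*7 = -14)
-1450 + (F(-6, b(7)) - 1*(-592)) = -1450 + (-14 - 1*(-592)) = -1450 + (-14 + 592) = -1450 + 578 = -872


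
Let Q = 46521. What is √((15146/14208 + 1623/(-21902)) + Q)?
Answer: √4399383189322308171/9724488 ≈ 215.69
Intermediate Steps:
√((15146/14208 + 1623/(-21902)) + Q) = √((15146/14208 + 1623/(-21902)) + 46521) = √((15146*(1/14208) + 1623*(-1/21902)) + 46521) = √((7573/7104 - 1623/21902) + 46521) = √(77167027/77795904 + 46521) = √(3619220417011/77795904) = √4399383189322308171/9724488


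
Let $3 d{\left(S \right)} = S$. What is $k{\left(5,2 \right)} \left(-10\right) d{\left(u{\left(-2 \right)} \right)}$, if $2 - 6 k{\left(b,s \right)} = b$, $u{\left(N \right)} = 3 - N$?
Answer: $\frac{25}{3} \approx 8.3333$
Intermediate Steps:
$k{\left(b,s \right)} = \frac{1}{3} - \frac{b}{6}$
$d{\left(S \right)} = \frac{S}{3}$
$k{\left(5,2 \right)} \left(-10\right) d{\left(u{\left(-2 \right)} \right)} = \left(\frac{1}{3} - \frac{5}{6}\right) \left(-10\right) \frac{3 - -2}{3} = \left(\frac{1}{3} - \frac{5}{6}\right) \left(-10\right) \frac{3 + 2}{3} = \left(- \frac{1}{2}\right) \left(-10\right) \frac{1}{3} \cdot 5 = 5 \cdot \frac{5}{3} = \frac{25}{3}$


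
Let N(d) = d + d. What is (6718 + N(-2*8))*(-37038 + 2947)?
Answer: -227932426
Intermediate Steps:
N(d) = 2*d
(6718 + N(-2*8))*(-37038 + 2947) = (6718 + 2*(-2*8))*(-37038 + 2947) = (6718 + 2*(-16))*(-34091) = (6718 - 32)*(-34091) = 6686*(-34091) = -227932426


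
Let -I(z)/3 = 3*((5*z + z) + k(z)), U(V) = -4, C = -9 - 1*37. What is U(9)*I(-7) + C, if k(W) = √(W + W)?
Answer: -1558 + 36*I*√14 ≈ -1558.0 + 134.7*I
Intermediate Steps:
C = -46 (C = -9 - 37 = -46)
k(W) = √2*√W (k(W) = √(2*W) = √2*√W)
I(z) = -54*z - 9*√2*√z (I(z) = -9*((5*z + z) + √2*√z) = -9*(6*z + √2*√z) = -3*(18*z + 3*√2*√z) = -54*z - 9*√2*√z)
U(9)*I(-7) + C = -4*(-54*(-7) - 9*√2*√(-7)) - 46 = -4*(378 - 9*√2*I*√7) - 46 = -4*(378 - 9*I*√14) - 46 = (-1512 + 36*I*√14) - 46 = -1558 + 36*I*√14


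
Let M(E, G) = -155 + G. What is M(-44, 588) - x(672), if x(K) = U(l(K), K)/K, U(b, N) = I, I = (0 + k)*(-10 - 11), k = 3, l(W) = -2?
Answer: 13859/32 ≈ 433.09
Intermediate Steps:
I = -63 (I = (0 + 3)*(-10 - 11) = 3*(-21) = -63)
U(b, N) = -63
x(K) = -63/K
M(-44, 588) - x(672) = (-155 + 588) - (-63)/672 = 433 - (-63)/672 = 433 - 1*(-3/32) = 433 + 3/32 = 13859/32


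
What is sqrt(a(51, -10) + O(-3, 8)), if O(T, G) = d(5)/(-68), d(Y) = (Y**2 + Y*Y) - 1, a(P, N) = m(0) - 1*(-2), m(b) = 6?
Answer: 3*sqrt(935)/34 ≈ 2.6980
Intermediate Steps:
a(P, N) = 8 (a(P, N) = 6 - 1*(-2) = 6 + 2 = 8)
d(Y) = -1 + 2*Y**2 (d(Y) = (Y**2 + Y**2) - 1 = 2*Y**2 - 1 = -1 + 2*Y**2)
O(T, G) = -49/68 (O(T, G) = (-1 + 2*5**2)/(-68) = (-1 + 2*25)*(-1/68) = (-1 + 50)*(-1/68) = 49*(-1/68) = -49/68)
sqrt(a(51, -10) + O(-3, 8)) = sqrt(8 - 49/68) = sqrt(495/68) = 3*sqrt(935)/34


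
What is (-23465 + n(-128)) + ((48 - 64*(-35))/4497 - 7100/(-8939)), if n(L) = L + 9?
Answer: -947993358740/40198683 ≈ -23583.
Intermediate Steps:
n(L) = 9 + L
(-23465 + n(-128)) + ((48 - 64*(-35))/4497 - 7100/(-8939)) = (-23465 + (9 - 128)) + ((48 - 64*(-35))/4497 - 7100/(-8939)) = (-23465 - 119) + ((48 + 2240)*(1/4497) - 7100*(-1/8939)) = -23584 + (2288*(1/4497) + 7100/8939) = -23584 + (2288/4497 + 7100/8939) = -23584 + 52381132/40198683 = -947993358740/40198683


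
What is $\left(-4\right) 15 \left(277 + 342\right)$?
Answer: $-37140$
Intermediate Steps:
$\left(-4\right) 15 \left(277 + 342\right) = \left(-60\right) 619 = -37140$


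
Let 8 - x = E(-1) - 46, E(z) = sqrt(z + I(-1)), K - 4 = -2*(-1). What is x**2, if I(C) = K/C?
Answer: (54 - I*sqrt(7))**2 ≈ 2909.0 - 285.74*I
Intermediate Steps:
K = 6 (K = 4 - 2*(-1) = 4 + 2 = 6)
I(C) = 6/C
E(z) = sqrt(-6 + z) (E(z) = sqrt(z + 6/(-1)) = sqrt(z + 6*(-1)) = sqrt(z - 6) = sqrt(-6 + z))
x = 54 - I*sqrt(7) (x = 8 - (sqrt(-6 - 1) - 46) = 8 - (sqrt(-7) - 46) = 8 - (I*sqrt(7) - 46) = 8 - (-46 + I*sqrt(7)) = 8 + (46 - I*sqrt(7)) = 54 - I*sqrt(7) ≈ 54.0 - 2.6458*I)
x**2 = (54 - I*sqrt(7))**2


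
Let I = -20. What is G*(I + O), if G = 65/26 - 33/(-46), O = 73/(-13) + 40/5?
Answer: -16946/299 ≈ -56.676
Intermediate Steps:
O = 31/13 (O = 73*(-1/13) + 40*(⅕) = -73/13 + 8 = 31/13 ≈ 2.3846)
G = 74/23 (G = 65*(1/26) - 33*(-1/46) = 5/2 + 33/46 = 74/23 ≈ 3.2174)
G*(I + O) = 74*(-20 + 31/13)/23 = (74/23)*(-229/13) = -16946/299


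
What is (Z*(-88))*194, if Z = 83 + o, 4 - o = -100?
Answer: -3192464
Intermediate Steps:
o = 104 (o = 4 - 1*(-100) = 4 + 100 = 104)
Z = 187 (Z = 83 + 104 = 187)
(Z*(-88))*194 = (187*(-88))*194 = -16456*194 = -3192464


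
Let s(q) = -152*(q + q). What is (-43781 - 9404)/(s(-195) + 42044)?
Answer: -53185/101324 ≈ -0.52490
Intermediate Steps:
s(q) = -304*q
(-43781 - 9404)/(s(-195) + 42044) = (-43781 - 9404)/(-304*(-195) + 42044) = -53185/(59280 + 42044) = -53185/101324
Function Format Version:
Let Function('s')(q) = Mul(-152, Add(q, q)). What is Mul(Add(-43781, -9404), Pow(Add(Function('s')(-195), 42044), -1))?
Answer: Rational(-53185, 101324) ≈ -0.52490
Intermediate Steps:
Function('s')(q) = Mul(-304, q) (Function('s')(q) = Mul(-152, Mul(2, q)) = Mul(-304, q))
Mul(Add(-43781, -9404), Pow(Add(Function('s')(-195), 42044), -1)) = Mul(Add(-43781, -9404), Pow(Add(Mul(-304, -195), 42044), -1)) = Mul(-53185, Pow(Add(59280, 42044), -1)) = Mul(-53185, Pow(101324, -1)) = Mul(-53185, Rational(1, 101324)) = Rational(-53185, 101324)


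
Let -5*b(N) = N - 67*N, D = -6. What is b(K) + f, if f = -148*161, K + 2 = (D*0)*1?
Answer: -119272/5 ≈ -23854.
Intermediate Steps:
K = -2 (K = -2 - 6*0*1 = -2 + 0*1 = -2 + 0 = -2)
f = -23828
b(N) = 66*N/5 (b(N) = -(N - 67*N)/5 = -(-66)*N/5 = 66*N/5)
b(K) + f = (66/5)*(-2) - 23828 = -132/5 - 23828 = -119272/5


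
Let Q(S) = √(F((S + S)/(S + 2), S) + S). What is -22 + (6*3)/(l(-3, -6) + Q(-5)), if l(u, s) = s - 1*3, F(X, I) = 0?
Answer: -1027/43 - 9*I*√5/43 ≈ -23.884 - 0.46801*I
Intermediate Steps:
l(u, s) = -3 + s (l(u, s) = s - 3 = -3 + s)
Q(S) = √S (Q(S) = √(0 + S) = √S)
-22 + (6*3)/(l(-3, -6) + Q(-5)) = -22 + (6*3)/((-3 - 6) + √(-5)) = -22 + 18/(-9 + I*√5)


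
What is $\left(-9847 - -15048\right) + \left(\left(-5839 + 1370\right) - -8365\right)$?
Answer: $9097$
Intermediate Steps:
$\left(-9847 - -15048\right) + \left(\left(-5839 + 1370\right) - -8365\right) = \left(-9847 + 15048\right) + \left(-4469 + 8365\right) = 5201 + 3896 = 9097$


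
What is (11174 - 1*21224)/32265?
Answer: -670/2151 ≈ -0.31148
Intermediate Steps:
(11174 - 1*21224)/32265 = (11174 - 21224)*(1/32265) = -10050*1/32265 = -670/2151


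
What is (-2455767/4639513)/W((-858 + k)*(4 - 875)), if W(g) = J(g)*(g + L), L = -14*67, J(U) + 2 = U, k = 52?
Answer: -272863/253719811316272384 ≈ -1.0755e-12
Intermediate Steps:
J(U) = -2 + U
L = -938
W(g) = (-938 + g)*(-2 + g) (W(g) = (-2 + g)*(g - 938) = (-2 + g)*(-938 + g) = (-938 + g)*(-2 + g))
(-2455767/4639513)/W((-858 + k)*(4 - 875)) = (-2455767/4639513)/(((-938 + (-858 + 52)*(4 - 875))*(-2 + (-858 + 52)*(4 - 875)))) = (-2455767*1/4639513)/(((-938 - 806*(-871))*(-2 - 806*(-871)))) = -2455767*1/((-938 + 702026)*(-2 + 702026))/4639513 = -2455767/(4639513*(701088*702024)) = -2455767/4639513/492180602112 = -2455767/4639513*1/492180602112 = -272863/253719811316272384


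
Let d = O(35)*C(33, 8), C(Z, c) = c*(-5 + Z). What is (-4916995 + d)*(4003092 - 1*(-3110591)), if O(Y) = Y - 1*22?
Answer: -34957228697689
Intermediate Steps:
O(Y) = -22 + Y (O(Y) = Y - 22 = -22 + Y)
d = 2912 (d = (-22 + 35)*(8*(-5 + 33)) = 13*(8*28) = 13*224 = 2912)
(-4916995 + d)*(4003092 - 1*(-3110591)) = (-4916995 + 2912)*(4003092 - 1*(-3110591)) = -4914083*(4003092 + 3110591) = -4914083*7113683 = -34957228697689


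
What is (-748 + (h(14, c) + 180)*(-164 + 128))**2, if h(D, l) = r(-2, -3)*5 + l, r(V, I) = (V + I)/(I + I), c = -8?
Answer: 50268100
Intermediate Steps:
r(V, I) = (I + V)/(2*I) (r(V, I) = (I + V)/((2*I)) = (I + V)*(1/(2*I)) = (I + V)/(2*I))
h(D, l) = 25/6 + l (h(D, l) = ((1/2)*(-3 - 2)/(-3))*5 + l = ((1/2)*(-1/3)*(-5))*5 + l = (5/6)*5 + l = 25/6 + l)
(-748 + (h(14, c) + 180)*(-164 + 128))**2 = (-748 + ((25/6 - 8) + 180)*(-164 + 128))**2 = (-748 + (-23/6 + 180)*(-36))**2 = (-748 + (1057/6)*(-36))**2 = (-748 - 6342)**2 = (-7090)**2 = 50268100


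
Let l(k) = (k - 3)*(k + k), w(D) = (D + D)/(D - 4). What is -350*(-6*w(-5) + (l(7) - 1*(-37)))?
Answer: -90650/3 ≈ -30217.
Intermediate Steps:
w(D) = 2*D/(-4 + D) (w(D) = (2*D)/(-4 + D) = 2*D/(-4 + D))
l(k) = 2*k*(-3 + k) (l(k) = (-3 + k)*(2*k) = 2*k*(-3 + k))
-350*(-6*w(-5) + (l(7) - 1*(-37))) = -350*(-12*(-5)/(-4 - 5) + (2*7*(-3 + 7) - 1*(-37))) = -350*(-12*(-5)/(-9) + (2*7*4 + 37)) = -350*(-12*(-5)*(-1)/9 + (56 + 37)) = -350*(-6*10/9 + 93) = -350*(-20/3 + 93) = -350*259/3 = -90650/3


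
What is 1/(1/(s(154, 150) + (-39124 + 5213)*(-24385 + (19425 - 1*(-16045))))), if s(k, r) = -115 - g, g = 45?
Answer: -375903595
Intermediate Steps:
s(k, r) = -160 (s(k, r) = -115 - 1*45 = -115 - 45 = -160)
1/(1/(s(154, 150) + (-39124 + 5213)*(-24385 + (19425 - 1*(-16045))))) = 1/(1/(-160 + (-39124 + 5213)*(-24385 + (19425 - 1*(-16045))))) = 1/(1/(-160 - 33911*(-24385 + (19425 + 16045)))) = 1/(1/(-160 - 33911*(-24385 + 35470))) = 1/(1/(-160 - 33911*11085)) = 1/(1/(-160 - 375903435)) = 1/(1/(-375903595)) = 1/(-1/375903595) = -375903595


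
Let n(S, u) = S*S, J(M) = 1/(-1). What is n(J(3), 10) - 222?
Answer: -221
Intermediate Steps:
J(M) = -1
n(S, u) = S²
n(J(3), 10) - 222 = (-1)² - 222 = 1 - 222 = -221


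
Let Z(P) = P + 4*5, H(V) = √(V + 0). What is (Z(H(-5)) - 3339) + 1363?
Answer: -1956 + I*√5 ≈ -1956.0 + 2.2361*I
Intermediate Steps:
H(V) = √V
Z(P) = 20 + P (Z(P) = P + 20 = 20 + P)
(Z(H(-5)) - 3339) + 1363 = ((20 + √(-5)) - 3339) + 1363 = ((20 + I*√5) - 3339) + 1363 = (-3319 + I*√5) + 1363 = -1956 + I*√5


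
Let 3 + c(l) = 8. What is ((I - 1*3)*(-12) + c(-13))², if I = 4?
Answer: 49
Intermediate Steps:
c(l) = 5 (c(l) = -3 + 8 = 5)
((I - 1*3)*(-12) + c(-13))² = ((4 - 1*3)*(-12) + 5)² = ((4 - 3)*(-12) + 5)² = (1*(-12) + 5)² = (-12 + 5)² = (-7)² = 49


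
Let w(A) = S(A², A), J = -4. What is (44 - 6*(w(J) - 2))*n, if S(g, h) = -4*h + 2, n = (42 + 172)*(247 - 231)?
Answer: -178048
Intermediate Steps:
n = 3424 (n = 214*16 = 3424)
S(g, h) = 2 - 4*h
w(A) = 2 - 4*A
(44 - 6*(w(J) - 2))*n = (44 - 6*((2 - 4*(-4)) - 2))*3424 = (44 - 6*((2 + 16) - 2))*3424 = (44 - 6*(18 - 2))*3424 = (44 - 6*16)*3424 = (44 - 1*96)*3424 = (44 - 96)*3424 = -52*3424 = -178048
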